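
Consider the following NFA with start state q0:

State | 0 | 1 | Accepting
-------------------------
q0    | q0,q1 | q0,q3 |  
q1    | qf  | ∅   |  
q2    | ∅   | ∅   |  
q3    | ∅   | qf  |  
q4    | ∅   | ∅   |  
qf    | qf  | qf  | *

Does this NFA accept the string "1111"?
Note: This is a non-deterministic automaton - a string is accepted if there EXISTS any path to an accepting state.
Track the set of states the NFA could be in: start {q0}
Read '1': {q0} → {q0, q3}
Read '1': {q0, q3} → {q0, q3, qf}
Read '1': {q0, q3, qf} → {q0, q3, qf}
Read '1': {q0, q3, qf} → {q0, q3, qf}
Final set {q0, q3, qf} contains accepting state(s) {qf} → accepted.

Final answer: Yes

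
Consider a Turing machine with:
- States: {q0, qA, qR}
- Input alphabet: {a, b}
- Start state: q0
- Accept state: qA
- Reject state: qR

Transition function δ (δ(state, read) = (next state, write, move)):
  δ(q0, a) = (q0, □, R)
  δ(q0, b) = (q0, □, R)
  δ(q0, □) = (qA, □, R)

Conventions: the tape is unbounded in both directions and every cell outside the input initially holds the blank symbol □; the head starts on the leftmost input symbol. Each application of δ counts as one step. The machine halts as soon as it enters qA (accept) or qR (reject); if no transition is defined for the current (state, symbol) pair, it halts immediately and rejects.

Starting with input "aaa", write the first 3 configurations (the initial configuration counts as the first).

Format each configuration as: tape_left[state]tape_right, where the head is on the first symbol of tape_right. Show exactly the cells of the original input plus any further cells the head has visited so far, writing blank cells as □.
Step 0: [q0]aaa (head at position 0)
Step 1: δ(q0, a) = (q0, □, R)  ⊢  □[q0]aa (head at position 1)
Step 2: δ(q0, a) = (q0, □, R)  ⊢  □□[q0]a (head at position 2)

Final answer: [q0]aaa ⊢ □[q0]aa ⊢ □□[q0]a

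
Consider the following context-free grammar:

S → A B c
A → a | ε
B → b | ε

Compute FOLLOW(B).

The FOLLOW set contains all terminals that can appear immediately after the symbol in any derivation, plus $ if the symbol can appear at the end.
B occurs in S → A B c, immediately followed by the terminal c. So FOLLOW(B) = {c}.

Final answer: {c}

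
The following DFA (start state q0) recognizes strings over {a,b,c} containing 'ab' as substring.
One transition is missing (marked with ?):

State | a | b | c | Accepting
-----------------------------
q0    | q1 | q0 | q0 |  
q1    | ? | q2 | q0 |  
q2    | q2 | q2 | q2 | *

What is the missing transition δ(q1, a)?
q1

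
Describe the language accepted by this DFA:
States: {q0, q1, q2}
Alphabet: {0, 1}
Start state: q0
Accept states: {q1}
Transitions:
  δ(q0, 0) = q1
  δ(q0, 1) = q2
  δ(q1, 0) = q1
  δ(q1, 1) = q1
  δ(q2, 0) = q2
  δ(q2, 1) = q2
Analyzing the DFA structure:
Start state: q0
Accept states: {q1}
Interpreting what each state remembers (checking against the transitions):
  q0: nothing has been read yet
  q1: the first symbol was 0
  q2: the first symbol was 1 (trap state)
  δ(q0, 0): in q0 (nothing has been read yet), after reading 0 we have: the first symbol was 0 → q1
  δ(q0, 1): in q0 (nothing has been read yet), after reading 1 we have: the first symbol was 1 (trap state) → q2
  δ(q1, 0): in q1 (the first symbol was 0), after reading 0 we have: the first symbol was 0 → q1
  δ(q1, 1): in q1 (the first symbol was 0), after reading 1 we have: the first symbol was 0 → q1
  δ(q2, 0): in q2 (the first symbol was 1 (trap state)), after reading 0 we have: the first symbol was 1 (trap state) → q2
  δ(q2, 1): in q2 (the first symbol was 1 (trap state)), after reading 1 we have: the first symbol was 1 (trap state) → q2
A string is accepted iff it ends in {q1}, i.e. the first symbol was 0.
Language: All binary strings starting with 0

Final answer: All binary strings starting with 0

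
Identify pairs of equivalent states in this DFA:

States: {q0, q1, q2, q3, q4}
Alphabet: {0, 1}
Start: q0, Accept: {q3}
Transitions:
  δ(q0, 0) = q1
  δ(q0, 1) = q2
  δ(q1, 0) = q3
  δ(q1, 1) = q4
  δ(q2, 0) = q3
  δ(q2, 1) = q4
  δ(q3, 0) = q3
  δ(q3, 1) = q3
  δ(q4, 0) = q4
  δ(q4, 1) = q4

Using the table-filling algorithm:
Round 0 – mark pairs where exactly one state is accepting: (q0,q3), (q1,q3), (q2,q3), (q3,q4)
Round 1 – newly marked: (q0,q1) [on 0: q1 vs q3, already marked]; (q0,q2) [on 0: q1 vs q3, already marked]; (q1,q4) [on 0: q3 vs q4, already marked]; (q2,q4) [on 0: q3 vs q4, already marked]
Round 2 – newly marked: (q0,q4) [on 0: q1 vs q4, already marked]
No further pairs can be marked.
(q1, q2) unmarked: δ(q1,0)=q3, δ(q2,0)=q3; δ(q1,1)=q4, δ(q2,1)=q4 → equivalent
Equivalent pairs: (q1, q2)

Final answer: Equivalent pairs: (q1, q2)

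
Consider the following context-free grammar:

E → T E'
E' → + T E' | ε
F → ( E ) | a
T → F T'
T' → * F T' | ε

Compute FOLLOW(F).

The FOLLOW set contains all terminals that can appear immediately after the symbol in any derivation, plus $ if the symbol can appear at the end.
Useful FIRST sets: FIRST(E') = {+, ε}, FIRST(T') = {*, ε} (both E' and T' are nullable).
FOLLOW(E): E is the start symbol → $; E appears in F → ( E ) followed by ')' → FOLLOW(E) = {), $}.
FOLLOW(E'): E' appears at the right end of E → T E' and of E' → + T E', so FOLLOW(E') ⊇ FOLLOW(E) (the second occurrence adds nothing new). FOLLOW(E') = {), $}.
FOLLOW(T): in E → T E' and E' → + T E', T is followed by E': add FIRST(E') minus ε = {+}; since E' is nullable, also add FOLLOW(E) and FOLLOW(E') = {), $}. FOLLOW(T) = {+, ), $}.
FOLLOW(T'): T' appears at the right end of T → F T' and of T' → * F T', so FOLLOW(T') = FOLLOW(T) = {+, ), $}.
FOLLOW(F): in T → F T' and T' → * F T', F is followed by T': add FIRST(T') minus ε = {*}; since T' is nullable, also add FOLLOW(T) and FOLLOW(T') = {+, ), $}. FOLLOW(F) = {*, +, ), $}.

Final answer: {$, ), *, +}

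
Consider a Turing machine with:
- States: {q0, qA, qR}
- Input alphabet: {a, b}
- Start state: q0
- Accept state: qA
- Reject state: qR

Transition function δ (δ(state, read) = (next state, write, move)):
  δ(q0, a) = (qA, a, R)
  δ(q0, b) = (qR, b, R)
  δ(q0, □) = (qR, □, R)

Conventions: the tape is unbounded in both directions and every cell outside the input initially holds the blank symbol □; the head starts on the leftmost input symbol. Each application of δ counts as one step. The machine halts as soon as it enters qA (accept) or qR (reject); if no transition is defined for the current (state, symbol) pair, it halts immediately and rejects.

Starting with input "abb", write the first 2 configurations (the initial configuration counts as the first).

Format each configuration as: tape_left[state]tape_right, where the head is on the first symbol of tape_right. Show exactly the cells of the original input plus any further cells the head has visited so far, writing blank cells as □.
Step 0: [q0]abb (head at position 0)
Step 1: δ(q0, a) = (qA, a, R)  ⊢  a[qA]bb (head at position 1)

Final answer: [q0]abb ⊢ a[qA]bb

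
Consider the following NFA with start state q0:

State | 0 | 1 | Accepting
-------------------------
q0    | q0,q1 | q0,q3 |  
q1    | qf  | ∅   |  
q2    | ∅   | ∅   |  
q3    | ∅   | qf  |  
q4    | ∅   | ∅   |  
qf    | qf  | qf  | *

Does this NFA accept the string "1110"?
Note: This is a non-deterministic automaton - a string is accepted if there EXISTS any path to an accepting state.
Track the set of states the NFA could be in: start {q0}
Read '1': {q0} → {q0, q3}
Read '1': {q0, q3} → {q0, q3, qf}
Read '1': {q0, q3, qf} → {q0, q3, qf}
Read '0': {q0, q3, qf} → {q0, q1, qf}
Final set {q0, q1, qf} contains accepting state(s) {qf} → accepted.

Final answer: Yes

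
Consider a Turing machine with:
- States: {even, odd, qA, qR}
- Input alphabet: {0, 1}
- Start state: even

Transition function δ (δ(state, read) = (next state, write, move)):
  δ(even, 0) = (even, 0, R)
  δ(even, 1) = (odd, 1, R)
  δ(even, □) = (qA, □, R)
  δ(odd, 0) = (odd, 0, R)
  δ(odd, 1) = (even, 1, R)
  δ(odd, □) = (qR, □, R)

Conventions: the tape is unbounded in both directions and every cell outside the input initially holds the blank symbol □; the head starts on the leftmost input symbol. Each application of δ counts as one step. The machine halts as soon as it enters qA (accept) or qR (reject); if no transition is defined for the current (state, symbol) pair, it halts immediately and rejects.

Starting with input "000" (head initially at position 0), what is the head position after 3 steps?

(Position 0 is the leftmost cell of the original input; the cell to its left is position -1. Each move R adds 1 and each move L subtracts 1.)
Step 0: [even]000 (head at position 0)
Step 1: δ(even, 0) = (even, 0, R)  ⊢  0[even]00 (head at position 1)
Step 2: δ(even, 0) = (even, 0, R)  ⊢  00[even]0 (head at position 2)
Step 3: δ(even, 0) = (even, 0, R)  ⊢  000[even]□ (head at position 3)
Head position after 3 steps: 3

Final answer: Position 3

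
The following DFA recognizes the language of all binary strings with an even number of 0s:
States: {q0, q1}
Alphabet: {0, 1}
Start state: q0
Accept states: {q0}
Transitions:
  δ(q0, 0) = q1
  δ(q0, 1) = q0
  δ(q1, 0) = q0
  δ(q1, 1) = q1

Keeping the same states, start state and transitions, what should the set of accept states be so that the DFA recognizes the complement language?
The DFA is complete (every state has a transition on every symbol), so the complement
is recognized by the same DFA with accepting and non-accepting states swapped.
Original accept states: {q0}
Complement accept states = All states - Original accept states
= {q0, q1} - {q0}
= {q1}
Complement language: strings with an ODD number of 0s

Final answer: {q1}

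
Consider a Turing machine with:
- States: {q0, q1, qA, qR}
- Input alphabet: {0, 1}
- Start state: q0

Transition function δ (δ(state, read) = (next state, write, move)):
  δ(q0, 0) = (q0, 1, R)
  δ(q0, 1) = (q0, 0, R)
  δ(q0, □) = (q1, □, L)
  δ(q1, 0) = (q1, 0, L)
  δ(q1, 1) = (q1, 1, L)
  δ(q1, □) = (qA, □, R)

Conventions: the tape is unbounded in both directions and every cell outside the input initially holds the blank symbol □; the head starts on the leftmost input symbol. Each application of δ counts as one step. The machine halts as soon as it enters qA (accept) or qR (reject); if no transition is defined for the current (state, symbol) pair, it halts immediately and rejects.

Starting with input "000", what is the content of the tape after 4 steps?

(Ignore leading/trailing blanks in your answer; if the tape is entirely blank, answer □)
Step 0: [q0]000 (head at position 0)
Step 1: δ(q0, 0) = (q0, 1, R)  ⊢  1[q0]00 (head at position 1)
Step 2: δ(q0, 0) = (q0, 1, R)  ⊢  11[q0]0 (head at position 2)
Step 3: δ(q0, 0) = (q0, 1, R)  ⊢  111[q0]□ (head at position 3)
Step 4: δ(q0, □) = (q1, □, L)  ⊢  11[q1]1□ (head at position 2)
Tape after 4 steps (ignoring surrounding blanks): 111

Final answer: Tape: 111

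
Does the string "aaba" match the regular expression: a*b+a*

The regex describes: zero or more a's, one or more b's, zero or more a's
Yes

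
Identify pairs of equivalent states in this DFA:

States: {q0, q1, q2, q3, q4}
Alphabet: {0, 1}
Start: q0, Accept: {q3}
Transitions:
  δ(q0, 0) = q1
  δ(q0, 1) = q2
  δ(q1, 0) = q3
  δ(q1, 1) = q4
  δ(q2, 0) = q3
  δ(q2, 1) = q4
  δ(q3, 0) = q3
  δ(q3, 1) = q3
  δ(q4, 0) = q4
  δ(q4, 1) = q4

Using the table-filling algorithm:
Round 0 – mark pairs where exactly one state is accepting: (q0,q3), (q1,q3), (q2,q3), (q3,q4)
Round 1 – newly marked: (q0,q1) [on 0: q1 vs q3, already marked]; (q0,q2) [on 0: q1 vs q3, already marked]; (q1,q4) [on 0: q3 vs q4, already marked]; (q2,q4) [on 0: q3 vs q4, already marked]
Round 2 – newly marked: (q0,q4) [on 0: q1 vs q4, already marked]
No further pairs can be marked.
(q1, q2) unmarked: δ(q1,0)=q3, δ(q2,0)=q3; δ(q1,1)=q4, δ(q2,1)=q4 → equivalent
Equivalent pairs: (q1, q2)

Final answer: Equivalent pairs: (q1, q2)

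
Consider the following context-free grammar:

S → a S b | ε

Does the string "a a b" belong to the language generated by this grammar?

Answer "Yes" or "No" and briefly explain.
Every derivation applies S → a S b some number n of times and then S → ε, producing a^n b^n with equally many a's and b's. The string a a b has two a's but only one b, so it cannot be derived.

Final answer: No - no valid derivation exists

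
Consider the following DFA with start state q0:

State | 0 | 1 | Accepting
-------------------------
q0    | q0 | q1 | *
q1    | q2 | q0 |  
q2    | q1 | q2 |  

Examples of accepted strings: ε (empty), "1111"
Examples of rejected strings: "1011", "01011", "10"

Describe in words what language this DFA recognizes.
binary numbers divisible by 3 (treating the string as a binary integer; leading zeros allowed, the empty string counts as 0)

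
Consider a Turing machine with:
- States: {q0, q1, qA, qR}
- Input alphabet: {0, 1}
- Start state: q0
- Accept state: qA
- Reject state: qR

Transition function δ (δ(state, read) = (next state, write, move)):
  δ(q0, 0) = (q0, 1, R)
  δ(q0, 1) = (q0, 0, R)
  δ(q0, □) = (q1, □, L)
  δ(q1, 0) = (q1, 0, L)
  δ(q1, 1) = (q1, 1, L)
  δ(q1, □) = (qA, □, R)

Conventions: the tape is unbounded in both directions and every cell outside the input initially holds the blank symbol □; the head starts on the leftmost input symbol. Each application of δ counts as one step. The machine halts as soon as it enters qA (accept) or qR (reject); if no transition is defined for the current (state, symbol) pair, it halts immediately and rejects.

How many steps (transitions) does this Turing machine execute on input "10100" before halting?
Step 0: [q0]10100 (head at position 0)
Step 1: δ(q0, 1) = (q0, 0, R)  ⊢  0[q0]0100 (head at position 1)
Step 2: δ(q0, 0) = (q0, 1, R)  ⊢  01[q0]100 (head at position 2)
Step 3: δ(q0, 1) = (q0, 0, R)  ⊢  010[q0]00 (head at position 3)
Step 4: δ(q0, 0) = (q0, 1, R)  ⊢  0101[q0]0 (head at position 4)
Step 5: δ(q0, 0) = (q0, 1, R)  ⊢  01011[q0]□ (head at position 5)
Step 6: δ(q0, □) = (q1, □, L)  ⊢  0101[q1]1□ (head at position 4)
Step 7: δ(q1, 1) = (q1, 1, L)  ⊢  010[q1]11□ (head at position 3)
Step 8: δ(q1, 1) = (q1, 1, L)  ⊢  01[q1]011□ (head at position 2)
Step 9: δ(q1, 0) = (q1, 0, L)  ⊢  0[q1]1011□ (head at position 1)
Step 10: δ(q1, 1) = (q1, 1, L)  ⊢  [q1]01011□ (head at position 0)
Step 11: δ(q1, 0) = (q1, 0, L)  ⊢  [q1]□01011□ (head at position -1)
Step 12: δ(q1, □) = (qA, □, R)  ⊢  □[qA]01011□ (head at position 0)
The machine is in qA, so it halts and accepts.
Number of transitions executed: 12.

Final answer: 12 steps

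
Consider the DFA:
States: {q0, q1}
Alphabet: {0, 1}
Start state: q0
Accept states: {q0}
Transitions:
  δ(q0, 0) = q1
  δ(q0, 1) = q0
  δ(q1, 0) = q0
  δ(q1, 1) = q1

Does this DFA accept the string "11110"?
Processing string "11110":
  q0 --1--> q0
  q0 --1--> q0
  q0 --1--> q0
  q0 --1--> q0
  q0 --0--> q1
Final state: q1
Accept states: {q0}
q1 is not an accept state, so the string is rejected.

Final answer: No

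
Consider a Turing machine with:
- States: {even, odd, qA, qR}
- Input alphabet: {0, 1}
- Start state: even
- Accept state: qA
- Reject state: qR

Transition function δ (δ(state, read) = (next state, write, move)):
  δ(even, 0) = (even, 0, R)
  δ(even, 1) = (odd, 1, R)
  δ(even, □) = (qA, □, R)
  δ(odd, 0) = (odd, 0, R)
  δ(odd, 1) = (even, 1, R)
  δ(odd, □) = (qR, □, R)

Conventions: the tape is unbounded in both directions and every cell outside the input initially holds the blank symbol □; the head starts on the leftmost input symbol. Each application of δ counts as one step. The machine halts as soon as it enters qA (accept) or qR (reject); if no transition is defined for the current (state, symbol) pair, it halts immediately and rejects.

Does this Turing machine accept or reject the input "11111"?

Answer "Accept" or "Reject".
Step 0: [even]11111 (head at position 0)
Step 1: δ(even, 1) = (odd, 1, R)  ⊢  1[odd]1111 (head at position 1)
Step 2: δ(odd, 1) = (even, 1, R)  ⊢  11[even]111 (head at position 2)
Step 3: δ(even, 1) = (odd, 1, R)  ⊢  111[odd]11 (head at position 3)
Step 4: δ(odd, 1) = (even, 1, R)  ⊢  1111[even]1 (head at position 4)
Step 5: δ(even, 1) = (odd, 1, R)  ⊢  11111[odd]□ (head at position 5)
Step 6: δ(odd, □) = (qR, □, R)  ⊢  11111□[qR]□ (head at position 6)
The machine is in qR, so it halts and rejects.

Final answer: Reject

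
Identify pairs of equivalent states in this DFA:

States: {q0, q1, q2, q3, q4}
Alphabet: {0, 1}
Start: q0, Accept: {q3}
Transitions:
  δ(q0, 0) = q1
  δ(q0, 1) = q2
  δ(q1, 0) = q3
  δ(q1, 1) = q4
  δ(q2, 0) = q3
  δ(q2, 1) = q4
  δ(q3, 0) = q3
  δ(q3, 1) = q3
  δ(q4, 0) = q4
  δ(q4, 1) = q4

Using the table-filling algorithm:
Round 0 – mark pairs where exactly one state is accepting: (q0,q3), (q1,q3), (q2,q3), (q3,q4)
Round 1 – newly marked: (q0,q1) [on 0: q1 vs q3, already marked]; (q0,q2) [on 0: q1 vs q3, already marked]; (q1,q4) [on 0: q3 vs q4, already marked]; (q2,q4) [on 0: q3 vs q4, already marked]
Round 2 – newly marked: (q0,q4) [on 0: q1 vs q4, already marked]
No further pairs can be marked.
(q1, q2) unmarked: δ(q1,0)=q3, δ(q2,0)=q3; δ(q1,1)=q4, δ(q2,1)=q4 → equivalent
Equivalent pairs: (q1, q2)

Final answer: Equivalent pairs: (q1, q2)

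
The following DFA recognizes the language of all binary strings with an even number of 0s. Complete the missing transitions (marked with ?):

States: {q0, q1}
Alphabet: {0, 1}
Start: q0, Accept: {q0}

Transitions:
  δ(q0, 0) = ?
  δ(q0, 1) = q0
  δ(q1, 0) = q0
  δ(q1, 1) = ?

What each state remembers (consistent with the given transitions and accept states):
  q0: an even number of 0s has been read so far
  q1: an odd number of 0s has been read so far
Filling in the missing entries:
  δ(q0, 0): in q0 (an even number of 0s has been read so far), after reading 0 we have: an odd number of 0s has been read so far → q1
  δ(q1, 1): in q1 (an odd number of 0s has been read so far), after reading 1 we have: an odd number of 0s has been read so far → q1

Final answer: δ(q0, 0) = q1; δ(q1, 1) = q1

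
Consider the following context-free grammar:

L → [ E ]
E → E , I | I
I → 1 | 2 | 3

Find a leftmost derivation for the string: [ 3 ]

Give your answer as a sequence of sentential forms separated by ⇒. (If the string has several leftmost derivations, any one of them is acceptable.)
Start with L.
Step 1: the leftmost non-terminal is L; apply L → [ E ]:  [ E ]
Step 2: the leftmost non-terminal is E; apply E → I:  [ I ]
Step 3: the leftmost non-terminal is I; apply I → 3:  [ 3 ]

Final answer: L ⇒ [ E ] ⇒ [ I ] ⇒ [ 3 ]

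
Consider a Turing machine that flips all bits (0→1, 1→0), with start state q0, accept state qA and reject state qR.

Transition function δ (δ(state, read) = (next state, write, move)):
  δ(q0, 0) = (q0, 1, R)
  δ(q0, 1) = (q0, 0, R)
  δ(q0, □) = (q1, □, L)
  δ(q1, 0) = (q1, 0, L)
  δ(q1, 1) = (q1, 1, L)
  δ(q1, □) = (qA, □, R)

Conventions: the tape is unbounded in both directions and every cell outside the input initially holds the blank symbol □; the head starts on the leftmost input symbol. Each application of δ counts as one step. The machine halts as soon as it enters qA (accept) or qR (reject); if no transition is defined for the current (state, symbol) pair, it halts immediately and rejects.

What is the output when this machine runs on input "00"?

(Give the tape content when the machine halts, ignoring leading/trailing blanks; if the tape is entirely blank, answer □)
Step 0: [q0]00 (head at position 0)
Step 1: δ(q0, 0) = (q0, 1, R)  ⊢  1[q0]0 (head at position 1)
Step 2: δ(q0, 0) = (q0, 1, R)  ⊢  11[q0]□ (head at position 2)
Step 3: δ(q0, □) = (q1, □, L)  ⊢  1[q1]1□ (head at position 1)
Step 4: δ(q1, 1) = (q1, 1, L)  ⊢  [q1]11□ (head at position 0)
Step 5: δ(q1, 1) = (q1, 1, L)  ⊢  [q1]□11□ (head at position -1)
Step 6: δ(q1, □) = (qA, □, R)  ⊢  □[qA]11□ (head at position 0)
The machine is in qA, so it halts and accepts.
Tape content when halted (ignoring surrounding blanks): 11

Final answer: Output: 11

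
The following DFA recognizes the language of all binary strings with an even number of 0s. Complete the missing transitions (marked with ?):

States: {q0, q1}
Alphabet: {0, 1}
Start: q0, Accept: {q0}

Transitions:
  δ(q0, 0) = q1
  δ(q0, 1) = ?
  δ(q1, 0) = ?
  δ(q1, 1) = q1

What each state remembers (consistent with the given transitions and accept states):
  q0: an even number of 0s has been read so far
  q1: an odd number of 0s has been read so far
Filling in the missing entries:
  δ(q0, 1): in q0 (an even number of 0s has been read so far), after reading 1 we have: an even number of 0s has been read so far → q0
  δ(q1, 0): in q1 (an odd number of 0s has been read so far), after reading 0 we have: an even number of 0s has been read so far → q0

Final answer: δ(q0, 1) = q0; δ(q1, 0) = q0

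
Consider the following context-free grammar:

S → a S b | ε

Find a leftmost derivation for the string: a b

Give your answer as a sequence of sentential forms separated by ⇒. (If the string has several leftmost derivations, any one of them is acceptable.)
Start with S.
Step 1: the leftmost non-terminal is S; apply S → a S b:  a S b
Step 2: the leftmost non-terminal is S; apply S → ε:  a b

Final answer: S ⇒ a S b ⇒ a b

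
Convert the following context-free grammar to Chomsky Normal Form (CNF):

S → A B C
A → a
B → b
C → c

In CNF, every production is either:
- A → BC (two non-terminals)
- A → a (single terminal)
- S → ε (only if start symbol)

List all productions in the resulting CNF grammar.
The grammar has no ε-productions or unit productions to eliminate.
A → a is already in CNF (single terminal) – keep it.
B → b is already in CNF (single terminal) – keep it.
C → c is already in CNF (single terminal) – keep it.
S → A B C has 3 symbols on the right: break it into binary productions S → A X0, X0 → B C.
Resulting CNF grammar (5 productions): A → a; B → b; C → c; S → A X0; X0 → B C

Final answer: A → a; B → b; C → c; S → A X0; X0 → B C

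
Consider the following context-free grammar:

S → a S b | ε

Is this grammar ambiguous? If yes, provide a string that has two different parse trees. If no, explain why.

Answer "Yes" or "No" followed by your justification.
At every step exactly one production applies: if the remaining string to generate is non-empty it starts with a and ends with b, forcing S → a S b; if it is empty, S → ε is forced. Hence each string a^n b^n has exactly one derivation (S → a S b applied n times, then S → ε) and one parse tree.

Final answer: No - the grammar is unambiguous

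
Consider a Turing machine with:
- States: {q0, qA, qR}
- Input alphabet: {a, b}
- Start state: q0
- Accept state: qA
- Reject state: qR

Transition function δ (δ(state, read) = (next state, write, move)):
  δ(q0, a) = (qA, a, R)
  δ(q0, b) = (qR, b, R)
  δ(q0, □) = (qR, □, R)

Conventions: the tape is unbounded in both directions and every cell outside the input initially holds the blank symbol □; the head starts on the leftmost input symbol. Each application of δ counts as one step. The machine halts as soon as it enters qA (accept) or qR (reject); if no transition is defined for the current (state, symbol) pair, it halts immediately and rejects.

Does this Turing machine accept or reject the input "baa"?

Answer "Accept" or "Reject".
Step 0: [q0]baa (head at position 0)
Step 1: δ(q0, b) = (qR, b, R)  ⊢  b[qR]aa (head at position 1)
The machine is in qR, so it halts and rejects.

Final answer: Reject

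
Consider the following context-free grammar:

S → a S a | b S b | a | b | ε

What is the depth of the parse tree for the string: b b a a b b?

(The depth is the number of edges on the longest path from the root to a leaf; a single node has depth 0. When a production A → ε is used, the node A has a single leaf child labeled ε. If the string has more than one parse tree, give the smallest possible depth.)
The string has even length 6, so its (unique) parse tree peels off matching outer symbols: S → b S b, S → b S b, S → a S a, and finally S → ε for the empty middle.
The S nodes are at depths 0..3; the ε leaf under the innermost S is at depth 4 (terminal leaves are at depths 1..3).
Depth = 4.

Final answer: 4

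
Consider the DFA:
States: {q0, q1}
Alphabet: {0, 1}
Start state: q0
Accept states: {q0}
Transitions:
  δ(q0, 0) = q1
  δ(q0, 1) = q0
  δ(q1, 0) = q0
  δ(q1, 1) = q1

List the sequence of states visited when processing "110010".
Starting at q0
Read '1': q0 -> q0
Read '1': q0 -> q0
Read '0': q0 -> q1
Read '0': q1 -> q0
Read '1': q0 -> q0
Read '0': q0 -> q1

Final answer: q0 -> q0 -> q0 -> q1 -> q0 -> q0 -> q1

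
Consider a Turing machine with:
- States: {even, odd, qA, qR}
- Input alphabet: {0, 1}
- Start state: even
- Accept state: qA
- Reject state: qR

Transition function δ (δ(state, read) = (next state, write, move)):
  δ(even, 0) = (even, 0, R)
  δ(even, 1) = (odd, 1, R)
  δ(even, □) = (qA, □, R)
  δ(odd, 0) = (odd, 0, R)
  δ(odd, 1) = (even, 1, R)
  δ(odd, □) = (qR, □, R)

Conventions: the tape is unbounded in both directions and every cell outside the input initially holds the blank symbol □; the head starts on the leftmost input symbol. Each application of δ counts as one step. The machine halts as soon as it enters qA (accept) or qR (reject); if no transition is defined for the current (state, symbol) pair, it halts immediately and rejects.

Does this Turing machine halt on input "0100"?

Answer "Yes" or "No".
Step 0: [even]0100 (head at position 0)
Step 1: δ(even, 0) = (even, 0, R)  ⊢  0[even]100 (head at position 1)
Step 2: δ(even, 1) = (odd, 1, R)  ⊢  01[odd]00 (head at position 2)
Step 3: δ(odd, 0) = (odd, 0, R)  ⊢  010[odd]0 (head at position 3)
Step 4: δ(odd, 0) = (odd, 0, R)  ⊢  0100[odd]□ (head at position 4)
Step 5: δ(odd, □) = (qR, □, R)  ⊢  0100□[qR]□ (head at position 5)
The machine is in qR, so it halts and rejects.
It halts after 5 steps.

Final answer: Yes - halts after 5 steps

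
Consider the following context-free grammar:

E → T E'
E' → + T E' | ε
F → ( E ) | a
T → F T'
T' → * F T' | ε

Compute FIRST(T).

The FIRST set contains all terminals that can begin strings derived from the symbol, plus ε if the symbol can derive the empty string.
FIRST(F): F → ( E ) contributes '(' and F → a contributes 'a', so FIRST(F) = {(, a}. F is not nullable.
FIRST(T): T → F T' begins with F, and F is not nullable, so FIRST(T) = FIRST(F) = {(, a}.

Final answer: {(, a}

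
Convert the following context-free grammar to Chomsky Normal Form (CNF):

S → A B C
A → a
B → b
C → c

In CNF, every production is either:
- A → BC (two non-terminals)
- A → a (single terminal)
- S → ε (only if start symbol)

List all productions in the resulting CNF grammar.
The grammar has no ε-productions or unit productions to eliminate.
A → a is already in CNF (single terminal) – keep it.
B → b is already in CNF (single terminal) – keep it.
C → c is already in CNF (single terminal) – keep it.
S → A B C has 3 symbols on the right: break it into binary productions S → A X0, X0 → B C.
Resulting CNF grammar (5 productions): A → a; B → b; C → c; S → A X0; X0 → B C

Final answer: A → a; B → b; C → c; S → A X0; X0 → B C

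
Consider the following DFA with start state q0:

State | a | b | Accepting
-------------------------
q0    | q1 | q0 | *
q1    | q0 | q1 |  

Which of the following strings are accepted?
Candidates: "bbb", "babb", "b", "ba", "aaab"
"bbb": q0 → q0 → q0 → q0; q0 is accepting → accepted
"babb": q0 → q0 → q1 → q1 → q1; q1 is not accepting → rejected
"b": q0 → q0; q0 is accepting → accepted
"ba": q0 → q0 → q1; q1 is not accepting → rejected
"aaab": q0 → q1 → q0 → q1 → q1; q1 is not accepting → rejected

Final answer: "bbb", "b"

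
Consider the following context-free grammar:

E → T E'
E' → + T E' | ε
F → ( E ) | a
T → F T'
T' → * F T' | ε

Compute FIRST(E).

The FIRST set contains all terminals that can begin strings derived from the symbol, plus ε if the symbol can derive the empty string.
FIRST(F): F → ( E ) contributes '(' and F → a contributes 'a', so FIRST(F) = {(, a}. F is not nullable.
FIRST(T): T → F T' begins with F, and F is not nullable, so FIRST(T) = FIRST(F) = {(, a}.
FIRST(E): E → T E' begins with T, and T is not nullable, so FIRST(E) = FIRST(T) = {(, a}.

Final answer: {(, a}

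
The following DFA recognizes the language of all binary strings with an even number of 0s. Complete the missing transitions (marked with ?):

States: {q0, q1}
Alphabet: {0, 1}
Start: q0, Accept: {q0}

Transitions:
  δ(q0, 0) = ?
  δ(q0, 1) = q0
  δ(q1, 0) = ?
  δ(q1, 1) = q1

What each state remembers (consistent with the given transitions and accept states):
  q0: an even number of 0s has been read so far
  q1: an odd number of 0s has been read so far
Filling in the missing entries:
  δ(q0, 0): in q0 (an even number of 0s has been read so far), after reading 0 we have: an odd number of 0s has been read so far → q1
  δ(q1, 0): in q1 (an odd number of 0s has been read so far), after reading 0 we have: an even number of 0s has been read so far → q0

Final answer: δ(q0, 0) = q1; δ(q1, 0) = q0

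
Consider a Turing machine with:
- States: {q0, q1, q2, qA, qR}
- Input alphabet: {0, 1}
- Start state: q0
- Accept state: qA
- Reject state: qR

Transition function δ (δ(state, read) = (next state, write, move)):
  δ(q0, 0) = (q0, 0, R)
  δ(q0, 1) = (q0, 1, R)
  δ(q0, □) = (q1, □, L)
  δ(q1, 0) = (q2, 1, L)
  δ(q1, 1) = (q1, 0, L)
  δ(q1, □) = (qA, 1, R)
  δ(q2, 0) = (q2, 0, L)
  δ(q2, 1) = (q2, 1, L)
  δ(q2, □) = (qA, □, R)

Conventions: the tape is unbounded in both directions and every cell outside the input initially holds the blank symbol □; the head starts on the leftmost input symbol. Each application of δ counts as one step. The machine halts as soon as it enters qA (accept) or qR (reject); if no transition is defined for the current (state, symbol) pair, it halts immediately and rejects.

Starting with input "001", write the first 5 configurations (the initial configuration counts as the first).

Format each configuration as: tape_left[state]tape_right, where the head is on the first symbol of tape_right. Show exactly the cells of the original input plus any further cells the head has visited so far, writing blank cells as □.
Step 0: [q0]001 (head at position 0)
Step 1: δ(q0, 0) = (q0, 0, R)  ⊢  0[q0]01 (head at position 1)
Step 2: δ(q0, 0) = (q0, 0, R)  ⊢  00[q0]1 (head at position 2)
Step 3: δ(q0, 1) = (q0, 1, R)  ⊢  001[q0]□ (head at position 3)
Step 4: δ(q0, □) = (q1, □, L)  ⊢  00[q1]1□ (head at position 2)

Final answer: [q0]001 ⊢ 0[q0]01 ⊢ 00[q0]1 ⊢ 001[q0]□ ⊢ 00[q1]1□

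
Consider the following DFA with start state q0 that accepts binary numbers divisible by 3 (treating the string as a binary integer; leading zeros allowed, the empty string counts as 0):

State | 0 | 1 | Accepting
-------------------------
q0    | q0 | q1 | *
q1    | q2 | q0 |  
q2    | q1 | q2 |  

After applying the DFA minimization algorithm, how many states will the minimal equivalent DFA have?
All 3 states are reachable from q0, so none can be removed as unreachable.
Table-filling: first mark every (accepting, non-accepting) pair as distinguishable (accepting: {q0}; non-accepting: {q1, q2}).
Round 1: (q1, q2) on '1' go to q0 and q2, already distinguishable → mark.
Every pair of states is distinguishable, so the DFA is already minimal.
Equivalence classes: {q0}, {q1}, {q2} → 3 states.

Final answer: 3 states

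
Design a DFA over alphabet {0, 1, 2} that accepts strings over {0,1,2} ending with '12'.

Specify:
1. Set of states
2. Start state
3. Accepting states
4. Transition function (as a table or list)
One valid DFA (any DFA recognizing the same language is acceptable):
States: {q0, q1, q2}
Start: q0
Accepting: {q2}
Transitions (accepting states marked with *):
State | 0 | 1 | 2 | Accepting
-----------------------------
q0    | q0 | q1 | q0 |  
q1    | q0 | q1 | q2 |  
q2    | q0 | q1 | q0 | *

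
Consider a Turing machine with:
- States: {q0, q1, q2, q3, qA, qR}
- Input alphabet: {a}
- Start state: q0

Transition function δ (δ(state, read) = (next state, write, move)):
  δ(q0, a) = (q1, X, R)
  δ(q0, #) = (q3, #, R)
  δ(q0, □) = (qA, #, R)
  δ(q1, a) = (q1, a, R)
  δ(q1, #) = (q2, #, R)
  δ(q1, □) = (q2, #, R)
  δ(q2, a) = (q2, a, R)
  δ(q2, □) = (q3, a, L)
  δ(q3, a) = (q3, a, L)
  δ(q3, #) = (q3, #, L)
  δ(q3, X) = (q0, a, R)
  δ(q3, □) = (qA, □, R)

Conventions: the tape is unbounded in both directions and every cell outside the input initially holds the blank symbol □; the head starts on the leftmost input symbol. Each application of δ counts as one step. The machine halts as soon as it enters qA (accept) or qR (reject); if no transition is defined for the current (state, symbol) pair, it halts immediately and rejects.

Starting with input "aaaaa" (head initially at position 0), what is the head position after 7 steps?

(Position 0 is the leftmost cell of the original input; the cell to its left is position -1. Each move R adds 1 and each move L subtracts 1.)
Step 0: [q0]aaaaa (head at position 0)
Step 1: δ(q0, a) = (q1, X, R)  ⊢  X[q1]aaaa (head at position 1)
Step 2: δ(q1, a) = (q1, a, R)  ⊢  Xa[q1]aaa (head at position 2)
Step 3: δ(q1, a) = (q1, a, R)  ⊢  Xaa[q1]aa (head at position 3)
Step 4: δ(q1, a) = (q1, a, R)  ⊢  Xaaa[q1]a (head at position 4)
Step 5: δ(q1, a) = (q1, a, R)  ⊢  Xaaaa[q1]□ (head at position 5)
Step 6: δ(q1, □) = (q2, #, R)  ⊢  Xaaaa#[q2]□ (head at position 6)
Step 7: δ(q2, □) = (q3, a, L)  ⊢  Xaaaa[q3]#a (head at position 5)
Head position after 7 steps: 5

Final answer: Position 5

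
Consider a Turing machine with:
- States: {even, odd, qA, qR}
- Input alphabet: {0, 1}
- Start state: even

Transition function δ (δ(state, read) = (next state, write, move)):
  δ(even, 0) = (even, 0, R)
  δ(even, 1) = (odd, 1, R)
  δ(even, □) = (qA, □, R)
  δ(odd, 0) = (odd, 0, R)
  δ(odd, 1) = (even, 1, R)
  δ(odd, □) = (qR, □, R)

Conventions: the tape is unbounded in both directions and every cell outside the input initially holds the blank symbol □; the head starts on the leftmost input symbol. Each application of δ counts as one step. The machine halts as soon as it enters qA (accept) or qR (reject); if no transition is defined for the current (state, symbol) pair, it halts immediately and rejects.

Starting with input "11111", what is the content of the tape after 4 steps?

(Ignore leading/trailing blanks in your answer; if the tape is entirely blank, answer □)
Step 0: [even]11111 (head at position 0)
Step 1: δ(even, 1) = (odd, 1, R)  ⊢  1[odd]1111 (head at position 1)
Step 2: δ(odd, 1) = (even, 1, R)  ⊢  11[even]111 (head at position 2)
Step 3: δ(even, 1) = (odd, 1, R)  ⊢  111[odd]11 (head at position 3)
Step 4: δ(odd, 1) = (even, 1, R)  ⊢  1111[even]1 (head at position 4)
Tape after 4 steps (ignoring surrounding blanks): 11111

Final answer: Tape: 11111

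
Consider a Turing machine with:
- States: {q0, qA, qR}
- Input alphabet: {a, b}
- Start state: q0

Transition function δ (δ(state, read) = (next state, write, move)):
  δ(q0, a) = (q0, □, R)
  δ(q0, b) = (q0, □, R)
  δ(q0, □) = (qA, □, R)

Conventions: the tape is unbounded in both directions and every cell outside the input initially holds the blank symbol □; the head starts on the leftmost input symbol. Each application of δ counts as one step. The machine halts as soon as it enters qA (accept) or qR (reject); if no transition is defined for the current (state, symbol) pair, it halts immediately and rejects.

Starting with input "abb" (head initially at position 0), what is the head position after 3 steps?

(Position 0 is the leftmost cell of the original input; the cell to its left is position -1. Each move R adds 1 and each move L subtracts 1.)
Step 0: [q0]abb (head at position 0)
Step 1: δ(q0, a) = (q0, □, R)  ⊢  □[q0]bb (head at position 1)
Step 2: δ(q0, b) = (q0, □, R)  ⊢  □□[q0]b (head at position 2)
Step 3: δ(q0, b) = (q0, □, R)  ⊢  □□□[q0]□ (head at position 3)
Head position after 3 steps: 3

Final answer: Position 3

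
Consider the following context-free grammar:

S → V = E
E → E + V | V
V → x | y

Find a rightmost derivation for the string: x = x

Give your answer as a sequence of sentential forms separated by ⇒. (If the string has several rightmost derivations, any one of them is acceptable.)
Start with S.
Step 1: the rightmost non-terminal is S; apply S → V = E:  V = E
Step 2: the rightmost non-terminal is E; apply E → V:  V = V
Step 3: the rightmost non-terminal is V; apply V → x:  V = x
Step 4: the rightmost non-terminal is V; apply V → x:  x = x

Final answer: S ⇒ V = E ⇒ V = V ⇒ V = x ⇒ x = x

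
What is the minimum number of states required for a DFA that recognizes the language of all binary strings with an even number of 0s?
Language: binary strings with an even number of 0s
Lower bound (Myhill–Nerode): the prefixes ε, 0 are pairwise distinguishable:
  ε vs 0: suffix ε distinguishes them (ε has zero 0s (accepted), 0 has one 0 (rejected))
So any DFA needs at least 2 states.
Upper bound: a DFA with 2 states exists (one state per class above).
Minimum states: 2

Final answer: 2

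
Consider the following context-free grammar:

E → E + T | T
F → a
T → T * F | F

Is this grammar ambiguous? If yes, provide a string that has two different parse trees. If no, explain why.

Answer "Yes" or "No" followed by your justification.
This is the standard stratified expression grammar: '+' is introduced only by the left-recursive rule E → E + T and '*' only by the left-recursive rule T → T * F, with F → a. For any string, the last '+' must be the one produced at the root E (everything after it is a T containing no '+'), and likewise within each T the last '*' is produced at its root. This fixes the parse tree uniquely (left-associative, '*' binding tighter than '+'), so every string has exactly one parse tree.

Final answer: No - the grammar is unambiguous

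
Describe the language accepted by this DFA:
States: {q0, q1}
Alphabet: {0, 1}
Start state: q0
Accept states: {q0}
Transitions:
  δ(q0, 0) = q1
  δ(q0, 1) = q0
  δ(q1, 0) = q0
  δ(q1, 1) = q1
Analyzing the DFA structure:
Start state: q0
Accept states: {q0}
Interpreting what each state remembers (checking against the transitions):
  q0: an even number of 0s has been read so far
  q1: an odd number of 0s has been read so far
  δ(q0, 0): in q0 (an even number of 0s has been read so far), after reading 0 we have: an odd number of 0s has been read so far → q1
  δ(q0, 1): in q0 (an even number of 0s has been read so far), after reading 1 we have: an even number of 0s has been read so far → q0
  δ(q1, 0): in q1 (an odd number of 0s has been read so far), after reading 0 we have: an even number of 0s has been read so far → q0
  δ(q1, 1): in q1 (an odd number of 0s has been read so far), after reading 1 we have: an odd number of 0s has been read so far → q1
A string is accepted iff it ends in {q0}, i.e. an even number of 0s has been read so far.
Language: All binary strings with an even number of 0s

Final answer: All binary strings with an even number of 0s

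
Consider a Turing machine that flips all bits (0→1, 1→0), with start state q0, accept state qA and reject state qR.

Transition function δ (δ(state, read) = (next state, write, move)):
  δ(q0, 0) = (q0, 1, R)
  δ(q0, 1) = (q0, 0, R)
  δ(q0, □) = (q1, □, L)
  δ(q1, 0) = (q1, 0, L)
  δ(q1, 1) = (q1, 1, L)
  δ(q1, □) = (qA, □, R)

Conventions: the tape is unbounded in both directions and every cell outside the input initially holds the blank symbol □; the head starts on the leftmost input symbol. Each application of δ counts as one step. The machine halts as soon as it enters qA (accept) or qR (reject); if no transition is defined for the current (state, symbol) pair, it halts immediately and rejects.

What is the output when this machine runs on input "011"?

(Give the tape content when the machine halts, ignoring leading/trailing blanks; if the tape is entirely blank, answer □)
Step 0: [q0]011 (head at position 0)
Step 1: δ(q0, 0) = (q0, 1, R)  ⊢  1[q0]11 (head at position 1)
Step 2: δ(q0, 1) = (q0, 0, R)  ⊢  10[q0]1 (head at position 2)
Step 3: δ(q0, 1) = (q0, 0, R)  ⊢  100[q0]□ (head at position 3)
Step 4: δ(q0, □) = (q1, □, L)  ⊢  10[q1]0□ (head at position 2)
Step 5: δ(q1, 0) = (q1, 0, L)  ⊢  1[q1]00□ (head at position 1)
Step 6: δ(q1, 0) = (q1, 0, L)  ⊢  [q1]100□ (head at position 0)
Step 7: δ(q1, 1) = (q1, 1, L)  ⊢  [q1]□100□ (head at position -1)
Step 8: δ(q1, □) = (qA, □, R)  ⊢  □[qA]100□ (head at position 0)
The machine is in qA, so it halts and accepts.
Tape content when halted (ignoring surrounding blanks): 100

Final answer: Output: 100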